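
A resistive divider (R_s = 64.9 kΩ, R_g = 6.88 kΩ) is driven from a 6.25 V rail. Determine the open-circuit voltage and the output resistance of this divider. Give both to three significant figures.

V_th = 0.599 V, R_th = 6.22 kΩ

V_th is the open-circuit tap voltage: 6.25 × 6.88/(64.9 + 6.88) = 0.599 V.
With the supply zeroed, R_s and R_g appear in parallel from the tap: R_th = R_s‖R_g = (64.9 × 6.88)/71.78 = 6.22 kΩ.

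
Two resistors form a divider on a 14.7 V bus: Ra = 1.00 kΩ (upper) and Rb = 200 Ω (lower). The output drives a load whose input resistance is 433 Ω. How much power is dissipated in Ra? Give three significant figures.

P ≈ 167 mW

Total resistance from the source is Ra + (Rb‖R_L) = 1137 Ω, so I = 14.7/1137 Ω = 12.93 mA.
P = I²·Ra = (12.93 mA)² × 1.00 kΩ = 167 mW.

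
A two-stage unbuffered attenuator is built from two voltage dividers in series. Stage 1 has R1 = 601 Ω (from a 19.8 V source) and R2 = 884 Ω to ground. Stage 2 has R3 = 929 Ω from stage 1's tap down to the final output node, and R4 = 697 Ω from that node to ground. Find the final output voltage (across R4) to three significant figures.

Stage 2 presents R3+R4 = 1626 Ω as a load on stage 1's tap.
Stage 1's lower leg becomes R2‖(R3+R4) = 572.7 Ω, so V_mid = 19.8 × 572.7/1174 = 9.661 V.
Stage 2 is itself unloaded: V_out = V_mid × R4/(R3+R4) = 9.661 × 697/1626 = 4.14 V.

V_out ≈ 4.14 V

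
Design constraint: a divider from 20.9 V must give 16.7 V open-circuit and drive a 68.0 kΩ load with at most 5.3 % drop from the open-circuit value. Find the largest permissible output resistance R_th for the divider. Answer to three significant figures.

R_th ≤ 3.81 kΩ

Loading drop = R_th/(R_th + R_L) ≤ 0.0530, so R_th ≤ R_L · ε/(1−ε) = 68.0 kΩ × 0.0530/0.9470 = 3.81 kΩ.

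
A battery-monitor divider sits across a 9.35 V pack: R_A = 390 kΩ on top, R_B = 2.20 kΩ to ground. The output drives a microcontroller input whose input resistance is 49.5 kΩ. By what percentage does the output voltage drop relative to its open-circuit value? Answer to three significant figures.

The divider's output (Thévenin) resistance is R_A‖R_B = 2.188 kΩ.
Fractional drop under load = R_th/(R_th + R_L) = 2.188 / (2.188 + 49.5) = 0.04232.
So the output falls by 4.23 %.

4.23 %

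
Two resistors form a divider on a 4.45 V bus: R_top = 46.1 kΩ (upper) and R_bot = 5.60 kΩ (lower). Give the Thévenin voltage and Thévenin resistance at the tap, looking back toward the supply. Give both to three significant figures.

V_th = 0.482 V, R_th = 4.99 kΩ

V_th is the open-circuit tap voltage: 4.45 × 5.60/(46.1 + 5.60) = 0.482 V.
With the supply zeroed, R_top and R_bot appear in parallel from the tap: R_th = R_top‖R_bot = (46.1 × 5.60)/51.70 = 4.99 kΩ.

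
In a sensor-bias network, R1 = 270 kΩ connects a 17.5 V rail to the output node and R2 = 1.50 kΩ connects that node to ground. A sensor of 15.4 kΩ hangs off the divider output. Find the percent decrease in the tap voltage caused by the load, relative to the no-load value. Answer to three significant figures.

8.83 %

Unloaded V = 17.5 × 1.50/271.5 = 0.096685 V.
Loaded: R2‖R_L = 1.367 kΩ, giving V = 17.5 × 1.367/271.4 = 0.088147 V.
Drop = (0.096685 − 0.088147) / 0.096685 = 8.83 %.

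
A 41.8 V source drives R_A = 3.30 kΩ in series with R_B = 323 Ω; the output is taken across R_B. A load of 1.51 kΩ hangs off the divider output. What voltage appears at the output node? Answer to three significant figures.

V_out ≈ 3.12 V

The load sits in parallel with R_B: R_B‖R_L = (323 × 1510) / (323 + 1510) = 266.1 Ω.
V_out = 41.8 × 266.1 / (3300 + 266.1) = 41.8 × 266.1/3566 = 3.12 V.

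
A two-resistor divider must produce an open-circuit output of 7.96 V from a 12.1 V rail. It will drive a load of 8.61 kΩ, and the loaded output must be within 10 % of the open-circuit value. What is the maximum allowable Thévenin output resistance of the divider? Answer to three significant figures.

R_th ≤ 957 Ω

Loading drop = R_th/(R_th + R_L) ≤ 0.100, so R_th ≤ R_L · ε/(1−ε) = 8.61 kΩ × 0.100/0.9000 = 957 Ω.
(Any R1, R2 with R2/(R1+R2) = 0.658 and R1‖R2 ≤ 957 Ω will meet the spec.)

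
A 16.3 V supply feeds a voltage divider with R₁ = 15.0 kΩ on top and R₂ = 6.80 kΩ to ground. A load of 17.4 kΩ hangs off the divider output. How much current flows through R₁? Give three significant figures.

I ≈ 0.820 mA

R₂‖R_L = 4.889 kΩ, so the source sees R₁ + R₂‖R_L = 19.89 kΩ.
I = 16.3 V / 19.89 kΩ = 0.820 mA.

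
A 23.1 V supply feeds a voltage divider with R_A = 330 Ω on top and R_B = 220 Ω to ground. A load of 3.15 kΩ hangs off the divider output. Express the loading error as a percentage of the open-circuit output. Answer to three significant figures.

The divider's output (Thévenin) resistance is R_A‖R_B = 132.0 Ω.
Fractional drop under load = R_th/(R_th + R_L) = 132.0 / (132.0 + 3150) = 0.04022.
So the output falls by 4.02 %.

4.02 %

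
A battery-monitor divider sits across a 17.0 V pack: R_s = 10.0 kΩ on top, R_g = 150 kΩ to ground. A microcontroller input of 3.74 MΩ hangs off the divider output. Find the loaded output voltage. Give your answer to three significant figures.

V_out ≈ 15.9 V

The load sits in parallel with R_g: R_g‖R_L = (150 × 3740) / (150 + 3740) = 144.2 kΩ.
V_out = 17.0 × 144.2 / (10.0 + 144.2) = 17.0 × 144.2/154.2 = 15.9 V.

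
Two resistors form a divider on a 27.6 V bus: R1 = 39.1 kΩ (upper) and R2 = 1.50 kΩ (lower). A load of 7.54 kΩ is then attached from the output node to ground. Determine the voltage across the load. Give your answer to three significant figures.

The load sits in parallel with R2: R2‖R_L = (1.50 × 7.54) / (1.50 + 7.54) = 1.251 kΩ.
V_out = 27.6 × 1.251 / (39.1 + 1.251) = 27.6 × 1.251/40.35 = 0.856 V.

V_out ≈ 0.856 V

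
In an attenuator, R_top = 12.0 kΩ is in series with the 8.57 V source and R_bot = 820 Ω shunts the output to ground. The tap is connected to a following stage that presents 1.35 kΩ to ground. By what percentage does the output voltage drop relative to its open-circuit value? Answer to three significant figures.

36.2 %

Unloaded V = 8.57 × 820/12820 = 0.5482 V.
Loaded: R_bot‖R_L = 510.1 Ω, giving V = 8.57 × 510.1/12510 = 0.3495 V.
Drop = (0.5482 − 0.3495) / 0.5482 = 36.2 %.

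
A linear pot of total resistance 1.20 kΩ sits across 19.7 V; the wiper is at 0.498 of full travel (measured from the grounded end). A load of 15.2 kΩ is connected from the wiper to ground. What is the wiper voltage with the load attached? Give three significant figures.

V ≈ 9.62 V

The wiper splits the pot into (1−α)R = 602.4 Ω above and αR = 597.6 Ω below.
Lower section ‖ load = 575.0 Ω.
V_wiper = 19.7 × 575.0/(602.4 + 575.0) = 9.62 V.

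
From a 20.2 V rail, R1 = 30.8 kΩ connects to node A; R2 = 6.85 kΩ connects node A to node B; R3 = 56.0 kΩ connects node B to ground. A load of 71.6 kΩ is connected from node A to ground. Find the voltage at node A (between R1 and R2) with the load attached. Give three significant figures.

V ≈ 10.5 V

Below node A the series string R2+R3 = 62.85 kΩ sits in parallel with the 71.6 kΩ load: 33.47 kΩ.
V_A = 20.2 × 33.47/(30.8 + 33.47) = 10.5 V.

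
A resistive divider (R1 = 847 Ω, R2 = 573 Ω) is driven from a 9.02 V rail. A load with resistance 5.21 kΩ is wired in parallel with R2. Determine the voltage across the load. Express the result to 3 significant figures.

V_out ≈ 3.42 V

The load sits in parallel with R2: R2‖R_L = (573 × 5210) / (573 + 5210) = 516.2 Ω.
V_out = 9.02 × 516.2 / (847 + 516.2) = 9.02 × 516.2/1363 = 3.42 V.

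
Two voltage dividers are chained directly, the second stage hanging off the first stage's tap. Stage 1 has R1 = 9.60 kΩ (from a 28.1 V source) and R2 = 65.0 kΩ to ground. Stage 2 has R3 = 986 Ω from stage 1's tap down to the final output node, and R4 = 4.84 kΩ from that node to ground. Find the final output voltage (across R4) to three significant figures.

Stage 2 presents R3+R4 = 5826 Ω as a load on stage 1's tap.
Stage 1's lower leg becomes R2‖(R3+R4) = 5347 Ω, so V_mid = 28.1 × 5347/14950 = 10.05 V.
Stage 2 is itself unloaded: V_out = V_mid × R4/(R3+R4) = 10.05 × 4840/5826 = 8.35 V.

V_out ≈ 8.35 V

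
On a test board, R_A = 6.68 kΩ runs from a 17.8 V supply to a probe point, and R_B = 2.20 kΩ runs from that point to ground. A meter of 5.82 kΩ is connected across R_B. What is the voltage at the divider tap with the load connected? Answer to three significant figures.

The load sits in parallel with R_B: R_B‖R_L = (2.20 × 5.82) / (2.20 + 5.82) = 1.597 kΩ.
V_out = 17.8 × 1.597 / (6.68 + 1.597) = 17.8 × 1.597/8.277 = 3.43 V.
(Unloaded it would have been 4.41 V.)

V_out ≈ 3.43 V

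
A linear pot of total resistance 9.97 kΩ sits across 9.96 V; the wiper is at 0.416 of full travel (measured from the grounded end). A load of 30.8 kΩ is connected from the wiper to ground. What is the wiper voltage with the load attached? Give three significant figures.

The wiper splits the pot into (1−α)R = 5.822 kΩ above and αR = 4.148 kΩ below.
Lower section ‖ load = 3.655 kΩ.
V_wiper = 9.96 × 3.655/(5.822 + 3.655) = 3.84 V.

V ≈ 3.84 V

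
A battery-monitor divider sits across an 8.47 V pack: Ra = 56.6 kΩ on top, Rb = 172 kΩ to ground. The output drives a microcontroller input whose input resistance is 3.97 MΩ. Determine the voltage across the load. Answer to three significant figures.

The load sits in parallel with Rb: Rb‖R_L = (172 × 3970) / (172 + 3970) = 164.9 kΩ.
V_out = 8.47 × 164.9 / (56.6 + 164.9) = 8.47 × 164.9/221.5 = 6.31 V.

V_out ≈ 6.31 V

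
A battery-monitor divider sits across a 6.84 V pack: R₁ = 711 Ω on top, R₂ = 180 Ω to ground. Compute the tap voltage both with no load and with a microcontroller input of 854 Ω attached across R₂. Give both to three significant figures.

Open-circuit: V = 6.84 × 180/(711 + 180) = 1.38 V.
With the load, R₂ becomes R₂‖R_L = 148.7 Ω, so V = 6.84 × 148.7/859.7 = 1.18 V.

Unloaded: 1.38 V; loaded: 1.18 V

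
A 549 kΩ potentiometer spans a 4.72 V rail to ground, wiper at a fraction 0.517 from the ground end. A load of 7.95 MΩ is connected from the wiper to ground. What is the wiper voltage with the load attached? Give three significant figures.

The wiper splits the pot into (1−α)R = 265.2 kΩ above and αR = 283.8 kΩ below.
Lower section ‖ load = 274.0 kΩ.
V_wiper = 4.72 × 274.0/(265.2 + 274.0) = 2.40 V.

V ≈ 2.40 V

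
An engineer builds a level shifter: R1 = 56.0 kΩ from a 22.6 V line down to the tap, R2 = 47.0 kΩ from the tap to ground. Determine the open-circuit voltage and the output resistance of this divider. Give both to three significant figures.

V_th = 10.3 V, R_th = 25.6 kΩ

V_th is the open-circuit tap voltage: 22.6 × 47.0/(56.0 + 47.0) = 10.3 V.
With the supply zeroed, R1 and R2 appear in parallel from the tap: R_th = R1‖R2 = (56.0 × 47.0)/103.0 = 25.6 kΩ.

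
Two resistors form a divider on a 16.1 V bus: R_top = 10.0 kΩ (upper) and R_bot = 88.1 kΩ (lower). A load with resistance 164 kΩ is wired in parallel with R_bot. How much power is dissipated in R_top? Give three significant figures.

P ≈ 0.572 mW

Total resistance from the source is R_top + (R_bot‖R_L) = 67.31 kΩ, so I = 16.1/67.31 kΩ = 0.2392 mA.
P = I²·R_top = (0.2392 mA)² × 10.0 kΩ = 0.572 mW.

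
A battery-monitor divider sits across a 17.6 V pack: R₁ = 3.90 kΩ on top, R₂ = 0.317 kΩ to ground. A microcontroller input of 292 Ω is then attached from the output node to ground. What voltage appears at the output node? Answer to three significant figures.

V_out ≈ 0.660 V

The load sits in parallel with R₂: R₂‖R_L = (317 × 292) / (317 + 292) = 152.0 Ω.
V_out = 17.6 × 152.0 / (3900 + 152.0) = 17.6 × 152.0/4052 = 0.660 V.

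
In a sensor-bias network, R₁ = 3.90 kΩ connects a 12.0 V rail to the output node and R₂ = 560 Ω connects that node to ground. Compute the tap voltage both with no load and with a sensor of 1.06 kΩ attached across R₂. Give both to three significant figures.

Unloaded: 1.51 V; loaded: 1.03 V

Open-circuit: V = 12.0 × 560/(3900 + 560) = 1.51 V.
With the load, R₂ becomes R₂‖R_L = 366.4 Ω, so V = 12.0 × 366.4/4266 = 1.03 V.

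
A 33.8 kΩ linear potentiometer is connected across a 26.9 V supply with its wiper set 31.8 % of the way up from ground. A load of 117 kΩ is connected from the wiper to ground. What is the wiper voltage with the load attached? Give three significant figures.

The wiper splits the pot into (1−α)R = 23.05 kΩ above and αR = 10.75 kΩ below.
Lower section ‖ load = 9.844 kΩ.
V_wiper = 26.9 × 9.844/(23.05 + 9.844) = 8.05 V.

V ≈ 8.05 V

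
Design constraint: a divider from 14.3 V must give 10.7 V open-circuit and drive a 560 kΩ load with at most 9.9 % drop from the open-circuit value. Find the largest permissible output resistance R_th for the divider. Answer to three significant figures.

R_th ≤ 61.5 kΩ

Loading drop = R_th/(R_th + R_L) ≤ 0.0990, so R_th ≤ R_L · ε/(1−ε) = 560 kΩ × 0.0990/0.9010 = 61.5 kΩ.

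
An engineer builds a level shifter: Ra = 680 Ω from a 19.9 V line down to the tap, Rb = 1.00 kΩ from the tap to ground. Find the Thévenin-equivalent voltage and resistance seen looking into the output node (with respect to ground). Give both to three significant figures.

V_th is the open-circuit tap voltage: 19.9 × 1000/(680 + 1000) = 11.8 V.
With the supply zeroed, Ra and Rb appear in parallel from the tap: R_th = Ra‖Rb = (680 × 1000)/1680 = 405 Ω.

V_th = 11.8 V, R_th = 405 Ω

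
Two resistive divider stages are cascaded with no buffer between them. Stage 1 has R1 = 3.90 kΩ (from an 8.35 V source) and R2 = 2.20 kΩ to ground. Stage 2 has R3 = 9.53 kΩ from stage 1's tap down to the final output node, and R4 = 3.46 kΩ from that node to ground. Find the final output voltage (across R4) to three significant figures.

Stage 2 presents R3+R4 = 12.99 kΩ as a load on stage 1's tap.
Stage 1's lower leg becomes R2‖(R3+R4) = 1.881 kΩ, so V_mid = 8.35 × 1.881/5.781 = 2.717 V.
Stage 2 is itself unloaded: V_out = V_mid × R4/(R3+R4) = 2.717 × 3.46/12.99 = 0.724 V.

V_out ≈ 0.724 V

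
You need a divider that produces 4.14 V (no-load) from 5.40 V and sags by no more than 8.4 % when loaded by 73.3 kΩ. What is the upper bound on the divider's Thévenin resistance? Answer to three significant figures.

R_th ≤ 6.72 kΩ

Loading drop = R_th/(R_th + R_L) ≤ 0.0840, so R_th ≤ R_L · ε/(1−ε) = 73.3 kΩ × 0.0840/0.9160 = 6.72 kΩ.
(Any R1, R2 with R2/(R1+R2) = 0.767 and R1‖R2 ≤ 6.72 kΩ will meet the spec.)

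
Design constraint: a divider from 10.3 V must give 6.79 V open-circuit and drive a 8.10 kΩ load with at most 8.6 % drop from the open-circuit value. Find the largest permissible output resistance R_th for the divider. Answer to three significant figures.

Loading drop = R_th/(R_th + R_L) ≤ 0.0860, so R_th ≤ R_L · ε/(1−ε) = 8.10 kΩ × 0.0860/0.9140 = 762 Ω.

R_th ≤ 762 Ω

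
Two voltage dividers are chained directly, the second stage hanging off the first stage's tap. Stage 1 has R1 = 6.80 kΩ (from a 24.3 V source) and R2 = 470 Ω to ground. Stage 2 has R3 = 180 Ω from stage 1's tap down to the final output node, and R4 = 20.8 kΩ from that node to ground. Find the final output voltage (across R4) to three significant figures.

V_out ≈ 1.53 V

Stage 2 presents R3+R4 = 20980 Ω as a load on stage 1's tap.
Stage 1's lower leg becomes R2‖(R3+R4) = 459.7 Ω, so V_mid = 24.3 × 459.7/7260 = 1.539 V.
Stage 2 is itself unloaded: V_out = V_mid × R4/(R3+R4) = 1.539 × 20800/20980 = 1.53 V.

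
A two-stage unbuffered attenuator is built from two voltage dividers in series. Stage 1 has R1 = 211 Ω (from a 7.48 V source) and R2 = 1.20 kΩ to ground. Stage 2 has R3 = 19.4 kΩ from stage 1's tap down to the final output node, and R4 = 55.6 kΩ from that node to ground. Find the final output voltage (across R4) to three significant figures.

V_out ≈ 4.70 V

Stage 2 presents R3+R4 = 75000 Ω as a load on stage 1's tap.
Stage 1's lower leg becomes R2‖(R3+R4) = 1181 Ω, so V_mid = 7.48 × 1181/1392 = 6.346 V.
Stage 2 is itself unloaded: V_out = V_mid × R4/(R3+R4) = 6.346 × 55600/75000 = 4.70 V.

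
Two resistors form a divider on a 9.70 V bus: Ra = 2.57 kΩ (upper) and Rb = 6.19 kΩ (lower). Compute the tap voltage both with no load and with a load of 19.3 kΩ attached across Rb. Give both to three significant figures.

Unloaded: 6.85 V; loaded: 6.26 V

Open-circuit: V = 9.70 × 6.19/(2.57 + 6.19) = 6.85 V.
With the load, Rb becomes Rb‖R_L = 4.687 kΩ, so V = 9.70 × 4.687/7.257 = 6.26 V.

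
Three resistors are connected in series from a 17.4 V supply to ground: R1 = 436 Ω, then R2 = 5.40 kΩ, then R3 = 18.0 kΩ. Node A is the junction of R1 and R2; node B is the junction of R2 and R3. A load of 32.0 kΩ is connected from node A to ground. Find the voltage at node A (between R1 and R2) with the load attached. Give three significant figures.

V ≈ 16.9 V

Below node A the series string R2+R3 = 23400 Ω sits in parallel with the 32000 Ω load: 13520 Ω.
V_A = 17.4 × 13520/(436 + 13520) = 16.9 V.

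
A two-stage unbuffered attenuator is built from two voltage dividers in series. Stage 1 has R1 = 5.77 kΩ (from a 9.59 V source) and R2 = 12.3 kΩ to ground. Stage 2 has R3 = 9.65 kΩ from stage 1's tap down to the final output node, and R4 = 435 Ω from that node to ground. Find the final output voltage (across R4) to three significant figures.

V_out ≈ 0.203 V

Stage 2 presents R3+R4 = 10080 Ω as a load on stage 1's tap.
Stage 1's lower leg becomes R2‖(R3+R4) = 5541 Ω, so V_mid = 9.59 × 5541/11310 = 4.698 V.
Stage 2 is itself unloaded: V_out = V_mid × R4/(R3+R4) = 4.698 × 435/10080 = 0.203 V.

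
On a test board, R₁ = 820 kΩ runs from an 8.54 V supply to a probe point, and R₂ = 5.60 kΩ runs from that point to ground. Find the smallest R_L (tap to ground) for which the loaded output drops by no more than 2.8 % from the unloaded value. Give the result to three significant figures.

R_L(min) ≈ 193 kΩ

Output resistance R_th = R₁‖R₂ = (820 × 5.60)/825.6 = 5.562 kΩ.
The fractional drop is R_th/(R_th + R_L); requiring this ≤ 0.0280 gives R_L ≥ R_th(1/0.0280 − 1) = 5.562 × 34.71 = 193 kΩ.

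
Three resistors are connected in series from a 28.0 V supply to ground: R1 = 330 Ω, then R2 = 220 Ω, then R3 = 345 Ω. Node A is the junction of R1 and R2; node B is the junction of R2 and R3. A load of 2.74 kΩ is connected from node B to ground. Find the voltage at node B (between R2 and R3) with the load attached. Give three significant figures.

V ≈ 10.0 V

At node B, R3 is in parallel with the load: R3‖R_L = 306.4 Ω.
Below node A the resistance is R2 + (R3‖R_L) = 526.4 Ω, so V_A = 28.0 × 526.4/856.4 = 17.21 V.
Then V_B = V_A × (R3‖R_L)/(R2 + R3‖R_L) = 17.21 × 306.4/526.4 = 10.0 V.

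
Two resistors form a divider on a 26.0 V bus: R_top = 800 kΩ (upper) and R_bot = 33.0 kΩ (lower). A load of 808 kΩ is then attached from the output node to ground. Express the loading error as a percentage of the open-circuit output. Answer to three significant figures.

3.77 %

The divider's output (Thévenin) resistance is R_top‖R_bot = 31.69 kΩ.
Fractional drop under load = R_th/(R_th + R_L) = 31.69 / (31.69 + 808) = 0.03774.
So the output falls by 3.77 %.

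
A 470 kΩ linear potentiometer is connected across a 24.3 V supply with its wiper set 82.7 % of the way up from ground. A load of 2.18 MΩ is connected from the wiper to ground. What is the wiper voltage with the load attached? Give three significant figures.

V ≈ 19.5 V

The wiper splits the pot into (1−α)R = 81.31 kΩ above and αR = 388.7 kΩ below.
Lower section ‖ load = 329.9 kΩ.
V_wiper = 24.3 × 329.9/(81.31 + 329.9) = 19.5 V.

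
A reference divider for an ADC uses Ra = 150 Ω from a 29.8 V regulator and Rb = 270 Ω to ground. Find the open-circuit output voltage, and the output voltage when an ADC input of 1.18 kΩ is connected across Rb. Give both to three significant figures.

Unloaded: 19.2 V; loaded: 17.7 V

Open-circuit: V = 29.8 × 270/(150 + 270) = 19.2 V.
With the load, Rb becomes Rb‖R_L = 219.7 Ω, so V = 29.8 × 219.7/369.7 = 17.7 V.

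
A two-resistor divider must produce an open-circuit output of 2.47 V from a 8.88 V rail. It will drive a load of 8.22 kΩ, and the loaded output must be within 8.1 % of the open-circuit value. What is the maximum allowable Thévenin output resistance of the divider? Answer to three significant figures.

Loading drop = R_th/(R_th + R_L) ≤ 0.0810, so R_th ≤ R_L · ε/(1−ε) = 8.22 kΩ × 0.0810/0.9190 = 725 Ω.
(Any R1, R2 with R2/(R1+R2) = 0.278 and R1‖R2 ≤ 725 Ω will meet the spec.)

R_th ≤ 725 Ω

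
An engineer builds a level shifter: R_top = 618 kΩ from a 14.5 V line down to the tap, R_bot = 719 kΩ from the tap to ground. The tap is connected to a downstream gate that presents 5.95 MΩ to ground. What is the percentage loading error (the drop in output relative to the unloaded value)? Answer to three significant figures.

5.29 %

The divider's output (Thévenin) resistance is R_top‖R_bot = 332.3 kΩ.
Fractional drop under load = R_th/(R_th + R_L) = 332.3 / (332.3 + 5950) = 0.05290.
So the output falls by 5.29 %.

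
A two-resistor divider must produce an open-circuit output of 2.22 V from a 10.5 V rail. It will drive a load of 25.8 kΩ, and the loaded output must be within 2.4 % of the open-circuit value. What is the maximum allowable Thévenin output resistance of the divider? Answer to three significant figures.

Loading drop = R_th/(R_th + R_L) ≤ 0.0240, so R_th ≤ R_L · ε/(1−ε) = 25.8 kΩ × 0.0240/0.9760 = 634 Ω.

R_th ≤ 634 Ω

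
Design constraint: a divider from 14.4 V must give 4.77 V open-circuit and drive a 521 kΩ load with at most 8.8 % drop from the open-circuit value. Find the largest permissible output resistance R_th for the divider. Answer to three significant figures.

Loading drop = R_th/(R_th + R_L) ≤ 0.0880, so R_th ≤ R_L · ε/(1−ε) = 521 kΩ × 0.0880/0.9120 = 50.3 kΩ.
(Any R1, R2 with R2/(R1+R2) = 0.331 and R1‖R2 ≤ 50.3 kΩ will meet the spec.)

R_th ≤ 50.3 kΩ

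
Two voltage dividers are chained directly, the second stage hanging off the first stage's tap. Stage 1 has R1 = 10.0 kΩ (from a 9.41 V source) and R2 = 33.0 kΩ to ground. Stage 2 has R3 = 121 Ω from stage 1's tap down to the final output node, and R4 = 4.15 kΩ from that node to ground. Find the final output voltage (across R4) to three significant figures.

Stage 2 presents R3+R4 = 4271 Ω as a load on stage 1's tap.
Stage 1's lower leg becomes R2‖(R3+R4) = 3782 Ω, so V_mid = 9.41 × 3782/13780 = 2.582 V.
Stage 2 is itself unloaded: V_out = V_mid × R4/(R3+R4) = 2.582 × 4150/4271 = 2.51 V.

V_out ≈ 2.51 V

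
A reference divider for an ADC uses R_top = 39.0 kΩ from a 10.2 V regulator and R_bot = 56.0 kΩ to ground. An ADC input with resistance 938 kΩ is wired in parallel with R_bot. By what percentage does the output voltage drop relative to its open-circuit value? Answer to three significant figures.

The divider's output (Thévenin) resistance is R_top‖R_bot = 22.99 kΩ.
Fractional drop under load = R_th/(R_th + R_L) = 22.99 / (22.99 + 938) = 0.02392.
So the output falls by 2.39 %.

2.39 %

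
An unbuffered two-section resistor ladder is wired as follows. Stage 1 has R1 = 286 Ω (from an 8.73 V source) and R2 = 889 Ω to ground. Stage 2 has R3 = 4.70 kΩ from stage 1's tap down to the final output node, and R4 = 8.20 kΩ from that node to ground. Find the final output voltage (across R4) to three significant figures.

V_out ≈ 4.13 V

Stage 2 presents R3+R4 = 12900 Ω as a load on stage 1's tap.
Stage 1's lower leg becomes R2‖(R3+R4) = 831.7 Ω, so V_mid = 8.73 × 831.7/1118 = 6.496 V.
Stage 2 is itself unloaded: V_out = V_mid × R4/(R3+R4) = 6.496 × 8200/12900 = 4.13 V.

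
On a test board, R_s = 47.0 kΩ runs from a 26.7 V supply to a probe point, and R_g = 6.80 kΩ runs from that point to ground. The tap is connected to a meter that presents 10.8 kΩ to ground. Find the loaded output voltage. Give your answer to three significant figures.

V_out ≈ 2.18 V

The load sits in parallel with R_g: R_g‖R_L = (6.80 × 10.8) / (6.80 + 10.8) = 4.173 kΩ.
V_out = 26.7 × 4.173 / (47.0 + 4.173) = 26.7 × 4.173/51.17 = 2.18 V.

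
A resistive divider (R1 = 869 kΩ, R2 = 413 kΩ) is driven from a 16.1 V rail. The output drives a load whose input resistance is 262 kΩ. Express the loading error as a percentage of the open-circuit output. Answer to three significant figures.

51.7 %

The divider's output (Thévenin) resistance is R1‖R2 = 280.0 kΩ.
Fractional drop under load = R_th/(R_th + R_L) = 280.0 / (280.0 + 262) = 0.5166.
So the output falls by 51.7 %.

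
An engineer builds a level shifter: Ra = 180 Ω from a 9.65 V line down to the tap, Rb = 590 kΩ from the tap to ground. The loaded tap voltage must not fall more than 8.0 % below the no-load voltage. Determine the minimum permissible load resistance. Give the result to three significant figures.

Output resistance R_th = Ra‖Rb = (180 × 590000)/590200 = 179.9 Ω.
The fractional drop is R_th/(R_th + R_L); requiring this ≤ 0.0800 gives R_L ≥ R_th(1/0.0800 − 1) = 179.9 × 11.50 = 2.07 kΩ.

R_L(min) ≈ 2.07 kΩ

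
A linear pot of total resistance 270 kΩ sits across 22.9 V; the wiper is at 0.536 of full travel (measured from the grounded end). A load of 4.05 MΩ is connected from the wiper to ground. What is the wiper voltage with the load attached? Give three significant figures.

The wiper splits the pot into (1−α)R = 125.3 kΩ above and αR = 144.7 kΩ below.
Lower section ‖ load = 139.7 kΩ.
V_wiper = 22.9 × 139.7/(125.3 + 139.7) = 12.1 V.

V ≈ 12.1 V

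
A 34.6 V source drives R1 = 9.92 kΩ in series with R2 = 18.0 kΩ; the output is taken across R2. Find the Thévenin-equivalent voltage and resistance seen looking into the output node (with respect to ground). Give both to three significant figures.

V_th = 22.3 V, R_th = 6.40 kΩ

V_th is the open-circuit tap voltage: 34.6 × 18.0/(9.92 + 18.0) = 22.3 V.
With the supply zeroed, R1 and R2 appear in parallel from the tap: R_th = R1‖R2 = (9.92 × 18.0)/27.92 = 6.40 kΩ.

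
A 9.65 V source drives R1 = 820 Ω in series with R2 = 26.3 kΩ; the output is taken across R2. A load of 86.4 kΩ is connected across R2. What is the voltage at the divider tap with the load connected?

V_out ≈ 9.27 V

The load sits in parallel with R2: R2‖R_L = (26300 × 86400) / (26300 + 86400) = 20160 Ω.
V_out = 9.65 × 20160 / (820 + 20160) = 9.65 × 20160/20980 = 9.27 V.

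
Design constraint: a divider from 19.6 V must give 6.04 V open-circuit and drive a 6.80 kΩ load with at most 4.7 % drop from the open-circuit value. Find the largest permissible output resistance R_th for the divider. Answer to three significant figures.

R_th ≤ 335 Ω

Loading drop = R_th/(R_th + R_L) ≤ 0.0470, so R_th ≤ R_L · ε/(1−ε) = 6.80 kΩ × 0.0470/0.9530 = 335 Ω.
(Any R1, R2 with R2/(R1+R2) = 0.308 and R1‖R2 ≤ 335 Ω will meet the spec.)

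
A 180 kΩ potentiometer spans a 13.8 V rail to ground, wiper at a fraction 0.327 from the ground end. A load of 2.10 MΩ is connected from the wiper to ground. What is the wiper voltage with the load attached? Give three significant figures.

The wiper splits the pot into (1−α)R = 121.1 kΩ above and αR = 58.86 kΩ below.
Lower section ‖ load = 57.26 kΩ.
V_wiper = 13.8 × 57.26/(121.1 + 57.26) = 4.43 V.

V ≈ 4.43 V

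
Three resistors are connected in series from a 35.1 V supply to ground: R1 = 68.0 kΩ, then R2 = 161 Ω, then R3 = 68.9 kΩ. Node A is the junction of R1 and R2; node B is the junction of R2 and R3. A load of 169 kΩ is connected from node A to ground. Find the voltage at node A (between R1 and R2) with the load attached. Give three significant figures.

V ≈ 14.7 V

Below node A the series string R2+R3 = 69060 Ω sits in parallel with the 169000 Ω load: 49030 Ω.
V_A = 35.1 × 49030/(68000 + 49030) = 14.7 V.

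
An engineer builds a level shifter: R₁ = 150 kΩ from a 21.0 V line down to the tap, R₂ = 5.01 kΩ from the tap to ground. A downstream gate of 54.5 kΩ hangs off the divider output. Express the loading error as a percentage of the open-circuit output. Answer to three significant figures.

8.17 %

Unloaded V = 21.0 × 5.01/155.0 = 0.67873 V.
Loaded: R₂‖R_L = 4.588 kΩ, giving V = 21.0 × 4.588/154.6 = 0.62329 V.
Drop = (0.67873 − 0.62329) / 0.67873 = 8.17 %.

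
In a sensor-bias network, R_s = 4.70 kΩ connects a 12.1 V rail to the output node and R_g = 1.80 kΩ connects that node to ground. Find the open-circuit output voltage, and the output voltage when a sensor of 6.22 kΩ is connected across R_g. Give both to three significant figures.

Open-circuit: V = 12.1 × 1.80/(4.70 + 1.80) = 3.35 V.
With the load, R_g becomes R_g‖R_L = 1.396 kΩ, so V = 12.1 × 1.396/6.096 = 2.77 V.

Unloaded: 3.35 V; loaded: 2.77 V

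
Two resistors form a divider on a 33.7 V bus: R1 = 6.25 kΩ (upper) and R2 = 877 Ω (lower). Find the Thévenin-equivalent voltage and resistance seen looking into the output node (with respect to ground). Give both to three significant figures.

V_th is the open-circuit tap voltage: 33.7 × 877/(6250 + 877) = 4.15 V.
With the supply zeroed, R1 and R2 appear in parallel from the tap: R_th = R1‖R2 = (6250 × 877)/7127 = 769 Ω.

V_th = 4.15 V, R_th = 769 Ω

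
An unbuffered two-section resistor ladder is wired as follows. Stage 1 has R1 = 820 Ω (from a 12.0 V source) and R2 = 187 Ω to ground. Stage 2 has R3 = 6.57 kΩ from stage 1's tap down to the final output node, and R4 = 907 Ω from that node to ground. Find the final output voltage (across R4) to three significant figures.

V_out ≈ 0.265 V

Stage 2 presents R3+R4 = 7477 Ω as a load on stage 1's tap.
Stage 1's lower leg becomes R2‖(R3+R4) = 182.4 Ω, so V_mid = 12.0 × 182.4/1002 = 2.184 V.
Stage 2 is itself unloaded: V_out = V_mid × R4/(R3+R4) = 2.184 × 907/7477 = 0.265 V.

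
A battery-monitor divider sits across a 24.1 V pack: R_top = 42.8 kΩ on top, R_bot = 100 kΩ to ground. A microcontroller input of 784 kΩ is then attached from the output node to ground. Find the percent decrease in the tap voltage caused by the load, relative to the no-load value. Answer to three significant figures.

3.68 %

The divider's output (Thévenin) resistance is R_top‖R_bot = 29.97 kΩ.
Fractional drop under load = R_th/(R_th + R_L) = 29.97 / (29.97 + 784) = 0.03682.
So the output falls by 3.68 %.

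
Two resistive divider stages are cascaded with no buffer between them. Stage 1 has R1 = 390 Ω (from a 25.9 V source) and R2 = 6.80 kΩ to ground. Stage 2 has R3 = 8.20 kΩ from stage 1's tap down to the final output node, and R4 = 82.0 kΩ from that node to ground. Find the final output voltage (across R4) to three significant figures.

Stage 2 presents R3+R4 = 90200 Ω as a load on stage 1's tap.
Stage 1's lower leg becomes R2‖(R3+R4) = 6323 Ω, so V_mid = 25.9 × 6323/6713 = 24.40 V.
Stage 2 is itself unloaded: V_out = V_mid × R4/(R3+R4) = 24.40 × 82000/90200 = 22.2 V.

V_out ≈ 22.2 V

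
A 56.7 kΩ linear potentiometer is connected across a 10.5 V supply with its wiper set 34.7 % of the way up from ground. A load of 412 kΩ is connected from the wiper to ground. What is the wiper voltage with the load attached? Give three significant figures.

The wiper splits the pot into (1−α)R = 37.03 kΩ above and αR = 19.67 kΩ below.
Lower section ‖ load = 18.78 kΩ.
V_wiper = 10.5 × 18.78/(37.03 + 18.78) = 3.53 V.

V ≈ 3.53 V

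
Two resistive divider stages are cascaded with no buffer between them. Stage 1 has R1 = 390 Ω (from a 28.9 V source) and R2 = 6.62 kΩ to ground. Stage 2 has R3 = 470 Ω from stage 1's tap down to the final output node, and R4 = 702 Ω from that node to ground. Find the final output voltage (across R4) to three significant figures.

V_out ≈ 12.4 V

Stage 2 presents R3+R4 = 1172 Ω as a load on stage 1's tap.
Stage 1's lower leg becomes R2‖(R3+R4) = 995.7 Ω, so V_mid = 28.9 × 995.7/1386 = 20.77 V.
Stage 2 is itself unloaded: V_out = V_mid × R4/(R3+R4) = 20.77 × 702/1172 = 12.4 V.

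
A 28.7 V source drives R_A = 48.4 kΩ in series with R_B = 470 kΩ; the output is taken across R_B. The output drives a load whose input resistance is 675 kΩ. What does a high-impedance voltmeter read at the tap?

The load sits in parallel with R_B: R_B‖R_L = (470 × 675) / (470 + 675) = 277.1 kΩ.
V_out = 28.7 × 277.1 / (48.4 + 277.1) = 28.7 × 277.1/325.5 = 24.4 V.
(Unloaded it would have been 26.0 V.)

V_out ≈ 24.4 V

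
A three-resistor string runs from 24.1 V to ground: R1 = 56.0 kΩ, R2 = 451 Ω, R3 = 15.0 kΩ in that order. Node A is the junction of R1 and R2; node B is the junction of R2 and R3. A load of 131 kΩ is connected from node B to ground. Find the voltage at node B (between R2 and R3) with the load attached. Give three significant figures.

V ≈ 4.64 V

At node B, R3 is in parallel with the load: R3‖R_L = 13460 Ω.
Below node A the resistance is R2 + (R3‖R_L) = 13910 Ω, so V_A = 24.1 × 13910/69910 = 4.795 V.
Then V_B = V_A × (R3‖R_L)/(R2 + R3‖R_L) = 4.795 × 13460/13910 = 4.64 V.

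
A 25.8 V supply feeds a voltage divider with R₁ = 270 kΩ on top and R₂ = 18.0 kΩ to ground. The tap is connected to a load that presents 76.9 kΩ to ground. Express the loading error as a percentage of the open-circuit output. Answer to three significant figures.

18.0 %

Unloaded V = 25.8 × 18.0/288.0 = 1.613 V.
Loaded: R₂‖R_L = 14.59 kΩ, giving V = 25.8 × 14.59/284.6 = 1.322 V.
Drop = (1.613 − 1.322) / 1.613 = 18.0 %.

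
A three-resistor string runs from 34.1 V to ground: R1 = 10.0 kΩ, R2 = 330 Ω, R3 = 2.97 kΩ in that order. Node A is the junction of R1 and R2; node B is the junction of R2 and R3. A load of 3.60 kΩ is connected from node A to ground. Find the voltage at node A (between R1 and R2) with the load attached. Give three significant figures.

Below node A the series string R2+R3 = 3300 Ω sits in parallel with the 3600 Ω load: 1722 Ω.
V_A = 34.1 × 1722/(10000 + 1722) = 5.01 V.

V ≈ 5.01 V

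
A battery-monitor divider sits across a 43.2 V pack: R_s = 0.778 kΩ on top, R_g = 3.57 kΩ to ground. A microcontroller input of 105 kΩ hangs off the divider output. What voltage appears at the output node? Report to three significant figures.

The load sits in parallel with R_g: R_g‖R_L = (3570 × 105000) / (3570 + 105000) = 3453 Ω.
V_out = 43.2 × 3453 / (778 + 3453) = 43.2 × 3453/4231 = 35.3 V.
(Unloaded it would have been 35.5 V.)

V_out ≈ 35.3 V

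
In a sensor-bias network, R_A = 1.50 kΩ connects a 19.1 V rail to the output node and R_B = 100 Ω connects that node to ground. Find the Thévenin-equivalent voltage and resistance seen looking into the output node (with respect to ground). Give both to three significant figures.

V_th is the open-circuit tap voltage: 19.1 × 100/(1500 + 100) = 1.19 V.
With the supply zeroed, R_A and R_B appear in parallel from the tap: R_th = R_A‖R_B = (1500 × 100)/1600 = 93.8 Ω.

V_th = 1.19 V, R_th = 93.8 Ω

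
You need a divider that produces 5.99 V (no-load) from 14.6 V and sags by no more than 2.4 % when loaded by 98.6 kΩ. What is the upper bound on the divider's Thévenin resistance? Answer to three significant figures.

Loading drop = R_th/(R_th + R_L) ≤ 0.0240, so R_th ≤ R_L · ε/(1−ε) = 98.6 kΩ × 0.0240/0.9760 = 2.42 kΩ.

R_th ≤ 2.42 kΩ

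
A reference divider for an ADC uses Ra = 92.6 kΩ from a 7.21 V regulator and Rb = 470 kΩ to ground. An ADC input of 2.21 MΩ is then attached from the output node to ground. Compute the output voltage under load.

V_out ≈ 5.82 V

The load sits in parallel with Rb: Rb‖R_L = (470 × 2210) / (470 + 2210) = 387.6 kΩ.
V_out = 7.21 × 387.6 / (92.6 + 387.6) = 7.21 × 387.6/480.2 = 5.82 V.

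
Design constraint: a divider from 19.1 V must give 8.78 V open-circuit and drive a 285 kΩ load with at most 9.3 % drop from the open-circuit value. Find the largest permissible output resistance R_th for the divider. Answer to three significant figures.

Loading drop = R_th/(R_th + R_L) ≤ 0.0930, so R_th ≤ R_L · ε/(1−ε) = 285 kΩ × 0.0930/0.9070 = 29.2 kΩ.
(Any R1, R2 with R2/(R1+R2) = 0.460 and R1‖R2 ≤ 29.2 kΩ will meet the spec.)

R_th ≤ 29.2 kΩ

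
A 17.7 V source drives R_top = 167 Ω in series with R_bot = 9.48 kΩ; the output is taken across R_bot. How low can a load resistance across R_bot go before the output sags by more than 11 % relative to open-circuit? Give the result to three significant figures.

Output resistance R_th = R_top‖R_bot = (167 × 9480)/9647 = 164.1 Ω.
The fractional drop is R_th/(R_th + R_L); requiring this ≤ 0.110 gives R_L ≥ R_th(1/0.110 − 1) = 164.1 × 8.091 = 1.33 kΩ.

R_L(min) ≈ 1.33 kΩ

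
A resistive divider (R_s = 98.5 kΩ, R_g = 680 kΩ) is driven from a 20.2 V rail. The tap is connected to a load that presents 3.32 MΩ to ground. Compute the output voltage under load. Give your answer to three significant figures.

The load sits in parallel with R_g: R_g‖R_L = (680 × 3320) / (680 + 3320) = 564.4 kΩ.
V_out = 20.2 × 564.4 / (98.5 + 564.4) = 20.2 × 564.4/662.9 = 17.2 V.

V_out ≈ 17.2 V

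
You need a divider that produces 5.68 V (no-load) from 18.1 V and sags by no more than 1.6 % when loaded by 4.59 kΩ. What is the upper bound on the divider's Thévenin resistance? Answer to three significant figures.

Loading drop = R_th/(R_th + R_L) ≤ 0.0160, so R_th ≤ R_L · ε/(1−ε) = 4.59 kΩ × 0.0160/0.9840 = 74.6 Ω.

R_th ≤ 74.6 Ω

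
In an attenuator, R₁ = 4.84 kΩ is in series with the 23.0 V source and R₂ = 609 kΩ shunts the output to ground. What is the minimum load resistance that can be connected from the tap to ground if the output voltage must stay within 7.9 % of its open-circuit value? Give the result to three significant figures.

R_L(min) ≈ 56.0 kΩ

Output resistance R_th = R₁‖R₂ = (4.84 × 609)/613.8 = 4.802 kΩ.
The fractional drop is R_th/(R_th + R_L); requiring this ≤ 0.0790 gives R_L ≥ R_th(1/0.0790 − 1) = 4.802 × 11.66 = 56.0 kΩ.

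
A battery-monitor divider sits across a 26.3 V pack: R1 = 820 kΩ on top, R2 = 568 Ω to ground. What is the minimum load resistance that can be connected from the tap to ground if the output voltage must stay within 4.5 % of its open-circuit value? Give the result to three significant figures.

Output resistance R_th = R1‖R2 = (820000 × 568)/820600 = 567.6 Ω.
The fractional drop is R_th/(R_th + R_L); requiring this ≤ 0.0450 gives R_L ≥ R_th(1/0.0450 − 1) = 567.6 × 21.22 = 12.0 kΩ.

R_L(min) ≈ 12.0 kΩ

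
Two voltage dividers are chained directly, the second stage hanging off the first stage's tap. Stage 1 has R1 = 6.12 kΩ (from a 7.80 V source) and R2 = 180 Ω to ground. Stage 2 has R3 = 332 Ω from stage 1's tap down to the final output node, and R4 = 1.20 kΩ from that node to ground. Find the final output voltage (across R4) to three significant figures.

V_out ≈ 0.157 V

Stage 2 presents R3+R4 = 1532 Ω as a load on stage 1's tap.
Stage 1's lower leg becomes R2‖(R3+R4) = 161.1 Ω, so V_mid = 7.80 × 161.1/6281 = 0.2000 V.
Stage 2 is itself unloaded: V_out = V_mid × R4/(R3+R4) = 0.2000 × 1200/1532 = 0.157 V.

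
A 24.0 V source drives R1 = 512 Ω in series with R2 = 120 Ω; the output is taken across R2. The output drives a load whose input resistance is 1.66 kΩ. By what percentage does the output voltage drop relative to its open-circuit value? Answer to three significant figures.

5.53 %

The divider's output (Thévenin) resistance is R1‖R2 = 97.22 Ω.
Fractional drop under load = R_th/(R_th + R_L) = 97.22 / (97.22 + 1660) = 0.05532.
So the output falls by 5.53 %.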